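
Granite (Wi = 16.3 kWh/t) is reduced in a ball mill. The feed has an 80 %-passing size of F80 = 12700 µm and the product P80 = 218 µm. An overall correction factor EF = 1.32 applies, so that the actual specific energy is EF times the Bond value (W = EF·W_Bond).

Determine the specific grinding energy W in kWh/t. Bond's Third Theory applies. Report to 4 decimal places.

W = 12.6632 kWh/t

Bond:  W = 10 Wi (1/√P − 1/√F)
1/√218 = 0.067729;  1/√12700 = 0.008874
W = 10·16.3·(0.067729 − 0.008874) = 9.5934 kWh/t
Apply correction: 9.5934 × 1.32 = 12.6632 kWh/t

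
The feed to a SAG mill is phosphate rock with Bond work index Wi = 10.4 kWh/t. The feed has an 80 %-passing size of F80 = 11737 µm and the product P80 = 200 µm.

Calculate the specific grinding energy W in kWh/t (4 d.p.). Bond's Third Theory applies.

Bond:  W = 10 Wi (1/√P − 1/√F)
1/√200 = 0.070711;  1/√11737 = 0.009230
W = 10·10.4·(0.070711 − 0.009230) = 6.3939 kWh/t

W = 6.3939 kWh/t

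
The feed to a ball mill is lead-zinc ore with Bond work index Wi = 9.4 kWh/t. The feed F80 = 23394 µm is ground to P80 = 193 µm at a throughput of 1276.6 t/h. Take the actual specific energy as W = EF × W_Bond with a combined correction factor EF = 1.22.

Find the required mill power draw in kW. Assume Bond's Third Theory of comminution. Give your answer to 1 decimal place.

P = 9581.0 kW

W = 10·Wi·[P80^(−½) − F80^(−½)]
W = 10·9.4·(1/√193 − 1/√23394) = 10·9.4·(0.065444) = 6.1517 kWh/t
W_actual = 1.22 × 6.1517 = 7.5051 kWh/t
Power = W × throughput = 7.5051 kWh/t × 1276.6 t/h = 9581.0 kW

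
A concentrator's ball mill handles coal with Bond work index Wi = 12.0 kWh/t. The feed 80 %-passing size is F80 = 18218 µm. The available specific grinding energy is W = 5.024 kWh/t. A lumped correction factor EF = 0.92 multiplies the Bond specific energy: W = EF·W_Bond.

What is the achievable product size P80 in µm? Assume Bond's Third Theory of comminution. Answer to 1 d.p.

W = 10·Wi·(P80^(-½) − F80^(-½))
W_Bond = W / EF = 5.024 / 0.92 = 5.4609 kWh/t
P80^-0.5 = F80^-0.5 + W_Bond/(10 Wi)
  = 5.4609/(10·12.0) + 1/√18218 = 0.045507 + 0.007409 = 0.052916
P80 = (1/0.052916)² = 18.8978² = 357.13 µm

P80 = 357.1 µm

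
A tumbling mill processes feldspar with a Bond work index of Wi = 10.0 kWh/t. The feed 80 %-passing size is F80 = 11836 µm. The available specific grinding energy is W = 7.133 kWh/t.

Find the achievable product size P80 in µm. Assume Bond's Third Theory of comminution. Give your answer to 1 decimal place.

W = 10 Wi (P80^-0.5 − F80^-0.5)
P80^(−½) = W/(10 Wi) + F80^(−½)
  = 7.1330/(10·10.0) + 1/√11836 = 0.071330 + 0.009192 = 0.080522
P80 = (1/0.080522)² = 12.4190² = 154.23 µm

P80 = 154.2 µm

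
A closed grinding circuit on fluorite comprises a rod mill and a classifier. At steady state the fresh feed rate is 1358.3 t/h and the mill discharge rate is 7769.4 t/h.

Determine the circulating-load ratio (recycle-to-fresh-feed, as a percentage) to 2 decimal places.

Steady state: M = F + R.
R = M − F = 7769.4 − 1358.3 = 6411.1 t/h
CL = 100·R/F = 100·6411.1/1358.3 = 471.99 %

CL = 471.99 %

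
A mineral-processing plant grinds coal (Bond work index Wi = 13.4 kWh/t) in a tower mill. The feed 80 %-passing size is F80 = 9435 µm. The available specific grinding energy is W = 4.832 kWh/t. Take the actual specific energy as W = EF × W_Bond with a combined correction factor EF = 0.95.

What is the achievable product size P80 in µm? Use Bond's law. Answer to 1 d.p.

P80 = 429.5 µm

W = 10·Wi·[P80^(−½) − F80^(−½)]
W_Bond = W / EF = 4.832 / 0.95 = 5.0863 kWh/t
P80^-0.5 = F80^-0.5 + W_Bond/(10 Wi)
  = 5.0863/(10·13.4) + 1/√9435 = 0.037958 + 0.010295 = 0.048253
P80 = (1/0.048253)² = 20.7243² = 429.49 µm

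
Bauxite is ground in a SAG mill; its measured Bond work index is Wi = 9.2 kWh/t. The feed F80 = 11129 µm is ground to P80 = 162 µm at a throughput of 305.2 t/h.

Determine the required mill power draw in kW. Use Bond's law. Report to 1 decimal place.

P = 1939.9 kW

W = 10·Wi·[P80^(−½) − F80^(−½)]
W = 10·9.2·(1/√162 − 1/√11129) = 10·9.2·(0.069088) = 6.3561 kWh/t
P = W·T = 6.3561·305.2 = 1939.9 kW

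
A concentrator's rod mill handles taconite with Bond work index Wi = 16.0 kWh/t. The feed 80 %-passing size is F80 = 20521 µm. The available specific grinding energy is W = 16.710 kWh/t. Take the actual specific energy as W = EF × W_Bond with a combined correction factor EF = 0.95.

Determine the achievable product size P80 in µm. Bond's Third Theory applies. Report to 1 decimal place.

P80 = 73.2 µm

Bond: W = 10·Wi·(1/√P80 − 1/√F80)
W_Bond = W / EF = 16.710 / 0.95 = 17.5895 kWh/t
P80^-0.5 = F80^-0.5 + W_Bond/(10 Wi)
  = 17.5895/(10·16.0) + 1/√20521 = 0.109934 + 0.006981 = 0.116915
P80 = (1/0.116915)² = 8.5532² = 73.16 µm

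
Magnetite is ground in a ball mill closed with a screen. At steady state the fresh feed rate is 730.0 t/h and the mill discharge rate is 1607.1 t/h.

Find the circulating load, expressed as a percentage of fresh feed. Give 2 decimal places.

Mill node: discharge = fresh + recycle.
R = M − F = 1607.1 − 730.0 = 877.1 t/h
CL = 100·R/F = 100·877.1/730.0 = 120.15 %

CL = 120.15 %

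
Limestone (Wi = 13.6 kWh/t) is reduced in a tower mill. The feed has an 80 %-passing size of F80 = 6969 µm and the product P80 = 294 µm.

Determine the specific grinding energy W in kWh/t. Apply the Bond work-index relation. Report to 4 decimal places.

W = 10·Wi·[P80^(−½) − F80^(−½)]
1/√294 = 0.058321;  1/√6969 = 0.011979
W = 10·13.6·(0.058321 − 0.011979) = 6.3026 kWh/t

W = 6.3026 kWh/t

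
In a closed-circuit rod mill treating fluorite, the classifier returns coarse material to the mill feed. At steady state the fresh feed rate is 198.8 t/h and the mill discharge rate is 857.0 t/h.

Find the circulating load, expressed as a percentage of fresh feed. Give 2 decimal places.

CL = 331.09 %

Steady state: M = F + R.
R = M − F = 857.0 − 198.8 = 658.2 t/h
CL = 100·R/F = 100·658.2/198.8 = 331.09 %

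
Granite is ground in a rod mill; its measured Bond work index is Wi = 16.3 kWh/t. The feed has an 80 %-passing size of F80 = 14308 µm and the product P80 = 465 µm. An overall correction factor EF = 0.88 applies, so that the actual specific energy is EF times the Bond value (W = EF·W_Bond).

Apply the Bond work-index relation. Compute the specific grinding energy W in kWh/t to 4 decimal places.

W = 10 Wi / √P80 − 10 Wi / √F80
1/√465 = 0.046374;  1/√14308 = 0.008360
W = 10·16.3·(0.046374 − 0.008360) = 6.1963 kWh/t
W_actual = 0.88 × 6.1963 = 5.4527 kWh/t

W = 5.4527 kWh/t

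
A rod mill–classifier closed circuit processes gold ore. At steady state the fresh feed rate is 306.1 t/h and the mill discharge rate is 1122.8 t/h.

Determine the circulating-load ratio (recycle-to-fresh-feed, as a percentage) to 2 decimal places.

M = F + R at steady state, so:
R = M − F = 1122.8 − 306.1 = 816.7 t/h
CL = 100·R/F = 100·816.7/306.1 = 266.81 %

CL = 266.81 %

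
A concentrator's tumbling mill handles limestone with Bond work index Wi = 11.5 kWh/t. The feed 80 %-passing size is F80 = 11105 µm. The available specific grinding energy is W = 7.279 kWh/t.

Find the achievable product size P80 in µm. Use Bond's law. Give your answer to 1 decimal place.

Bond: W = 10·Wi·(1/√P80 − 1/√F80)
P80^-0.5 = F80^-0.5 + W/(10 Wi)
  = 7.2790/(10·11.5) + 1/√11105 = 0.063296 + 0.009489 = 0.072785
P80 = (1/0.072785)² = 13.7391² = 188.76 µm

P80 = 188.8 µm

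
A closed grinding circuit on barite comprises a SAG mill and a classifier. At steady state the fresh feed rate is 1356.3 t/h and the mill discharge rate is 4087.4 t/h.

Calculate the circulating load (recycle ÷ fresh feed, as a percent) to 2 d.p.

Discharge = new feed + return, hence
R = M − F = 4087.4 − 1356.3 = 2731.1 t/h
CL = 100·R/F = 100·2731.1/1356.3 = 201.36 %

CL = 201.36 %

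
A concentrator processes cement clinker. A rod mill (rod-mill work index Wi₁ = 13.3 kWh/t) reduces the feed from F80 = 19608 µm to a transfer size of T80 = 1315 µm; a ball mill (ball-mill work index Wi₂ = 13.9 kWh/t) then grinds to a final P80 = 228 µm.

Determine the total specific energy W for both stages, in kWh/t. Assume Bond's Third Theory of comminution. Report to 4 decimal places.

W_Bond = 10·Wi·(1/√P₈₀ − 1/√F₈₀)
Stage 1 (19608→1315 µm, Wi₁=13.3): W₁ = 10·13.3·(0.027576 − 0.007141) = 2.7179 kWh/t
Stage 2 (1315→228 µm, Wi₂=13.9): W₂ = 10·13.9·(0.066227 − 0.027576) = 5.3724 kWh/t
W = W₁ + W₂ = 2.7179 + 5.3724 = 8.0902 kWh/t

W = 8.0902 kWh/t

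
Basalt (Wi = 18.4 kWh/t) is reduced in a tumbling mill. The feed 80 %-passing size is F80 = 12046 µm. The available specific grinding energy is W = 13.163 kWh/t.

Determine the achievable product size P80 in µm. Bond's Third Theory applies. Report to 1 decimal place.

W_Bond = 10·Wi·(1/√P₈₀ − 1/√F₈₀)
P80^(−½) = W/(10 Wi) + F80^(−½)
  = 13.1630/(10·18.4) + 1/√12046 = 0.071538 + 0.009111 = 0.080649
P80 = (1/0.080649)² = 12.3994² = 153.74 µm

P80 = 153.7 µm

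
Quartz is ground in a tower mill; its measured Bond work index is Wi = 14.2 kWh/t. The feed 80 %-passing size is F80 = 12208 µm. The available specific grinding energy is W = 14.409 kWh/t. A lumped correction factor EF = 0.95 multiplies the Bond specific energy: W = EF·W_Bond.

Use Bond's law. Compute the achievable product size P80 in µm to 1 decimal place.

W = 10 Wi (P80^-0.5 − F80^-0.5)
W_Bond = W / EF = 14.409 / 0.95 = 15.1674 kWh/t
P80^-0.5 = F80^-0.5 + W_Bond/(10 Wi)
  = 15.1674/(10·14.2) + 1/√12208 = 0.106812 + 0.009051 = 0.115863
P80 = (1/0.115863)² = 8.6309² = 74.49 µm

P80 = 74.5 µm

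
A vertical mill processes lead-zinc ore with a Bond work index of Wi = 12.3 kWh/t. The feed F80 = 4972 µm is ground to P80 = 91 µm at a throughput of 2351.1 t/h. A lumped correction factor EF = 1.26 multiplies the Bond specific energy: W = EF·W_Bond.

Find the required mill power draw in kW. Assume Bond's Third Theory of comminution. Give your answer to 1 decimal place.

P = 33029.2 kW

W = 10 Wi / √P80 − 10 Wi / √F80
W = 10·12.3·(1/√91 − 1/√4972) = 10·12.3·(0.090647) = 11.1495 kWh/t
W_actual = 1.26 × 11.1495 = 14.0484 kWh/t
P = W·T = 14.0484·2351.1 = 33029.2 kW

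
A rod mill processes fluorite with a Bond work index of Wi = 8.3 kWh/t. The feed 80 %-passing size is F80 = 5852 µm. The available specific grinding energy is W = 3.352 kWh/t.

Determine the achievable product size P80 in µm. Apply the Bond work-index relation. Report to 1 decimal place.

W_Bond = 10·Wi·(1/√P₈₀ − 1/√F₈₀)
⇒ 1/√P80 = W/(10·Wi) + 1/√F80
  = 3.3520/(10·8.3) + 1/√5852 = 0.040386 + 0.013072 = 0.053458
P80 = (1/0.053458)² = 18.7064² = 349.93 µm

P80 = 349.9 µm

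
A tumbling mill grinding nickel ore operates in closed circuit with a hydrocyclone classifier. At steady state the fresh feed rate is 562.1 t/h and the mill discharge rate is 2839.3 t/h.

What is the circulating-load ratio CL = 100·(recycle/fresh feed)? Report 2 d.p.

M = F + R at steady state, so:
R = M − F = 2839.3 − 562.1 = 2277.2 t/h
CL = 100·R/F = 100·2277.2/562.1 = 405.12 %

CL = 405.12 %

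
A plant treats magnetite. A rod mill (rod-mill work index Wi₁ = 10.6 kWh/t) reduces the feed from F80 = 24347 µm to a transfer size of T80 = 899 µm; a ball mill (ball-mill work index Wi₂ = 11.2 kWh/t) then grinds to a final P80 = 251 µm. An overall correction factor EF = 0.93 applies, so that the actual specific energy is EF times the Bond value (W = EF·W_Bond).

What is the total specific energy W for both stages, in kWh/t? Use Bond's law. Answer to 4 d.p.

W = 5.7566 kWh/t

W_Bond = 10·Wi·(1/√P₈₀ − 1/√F₈₀)
Stage 1 (24347→899 µm, Wi₁=10.6): W₁ = 10·10.6·(0.033352 − 0.006409) = 2.8560 kWh/t
Stage 2 (899→251 µm, Wi₂=11.2): W₂ = 10·11.2·(0.063119 − 0.033352) = 3.3340 kWh/t
W = W₁ + W₂ = 2.8560 + 3.3340 = 6.1899 kWh/t
Apply correction: 6.1899 × 0.93 = 5.7566 kWh/t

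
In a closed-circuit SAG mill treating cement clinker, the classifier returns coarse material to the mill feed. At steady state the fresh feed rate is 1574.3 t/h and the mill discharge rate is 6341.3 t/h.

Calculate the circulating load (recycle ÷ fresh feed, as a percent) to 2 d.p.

CL = 302.80 %

Discharge = new feed + return, hence
R = M − F = 6341.3 − 1574.3 = 4767.0 t/h
CL = 100·R/F = 100·4767.0/1574.3 = 302.80 %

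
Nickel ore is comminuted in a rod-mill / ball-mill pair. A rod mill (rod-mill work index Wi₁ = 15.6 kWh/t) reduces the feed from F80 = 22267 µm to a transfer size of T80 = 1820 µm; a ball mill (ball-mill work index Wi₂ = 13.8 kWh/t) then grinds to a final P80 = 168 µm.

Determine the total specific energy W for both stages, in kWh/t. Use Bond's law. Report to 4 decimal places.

W = 10.0234 kWh/t

Bond: W = 10·Wi·(1/√P80 − 1/√F80)
Stage 1 (22267→1820 µm, Wi₁=15.6): W₁ = 10·15.6·(0.023440 − 0.006701) = 2.6113 kWh/t
Stage 2 (1820→168 µm, Wi₂=13.8): W₂ = 10·13.8·(0.077152 − 0.023440) = 7.4122 kWh/t
W = W₁ + W₂ = 2.6113 + 7.4122 = 10.0234 kWh/t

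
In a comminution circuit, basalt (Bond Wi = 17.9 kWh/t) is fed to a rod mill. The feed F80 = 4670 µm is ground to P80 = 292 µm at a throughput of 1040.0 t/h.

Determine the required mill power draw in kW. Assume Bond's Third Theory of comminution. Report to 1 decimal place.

P = 8170.1 kW

W = 10 Wi (P80^-0.5 − F80^-0.5)
W = 10·17.9·(1/√292 − 1/√4670) = 10·17.9·(0.043887) = 7.8558 kWh/t
P = W·T = 7.8558·1040.0 = 8170.1 kW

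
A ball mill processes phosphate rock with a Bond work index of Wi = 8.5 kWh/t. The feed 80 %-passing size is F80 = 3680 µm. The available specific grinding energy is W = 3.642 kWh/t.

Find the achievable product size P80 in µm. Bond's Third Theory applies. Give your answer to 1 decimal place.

W = 10·Wi·(P80^(-½) − F80^(-½))
1/√P80 = 1/√F80 + W/(10·Wi)
  = 3.6420/(10·8.5) + 1/√3680 = 0.042847 + 0.016485 = 0.059332
P80 = (1/0.059332)² = 16.8544² = 284.07 µm

P80 = 284.1 µm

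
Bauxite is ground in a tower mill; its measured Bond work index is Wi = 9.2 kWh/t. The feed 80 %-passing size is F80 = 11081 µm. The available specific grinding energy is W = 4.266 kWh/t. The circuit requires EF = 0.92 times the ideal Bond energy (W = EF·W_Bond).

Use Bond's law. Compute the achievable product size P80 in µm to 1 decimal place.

Bond:  W = 10 Wi (1/√P − 1/√F)
W_Bond = W / EF = 4.266 / 0.92 = 4.6370 kWh/t
⇒ 1/√P80 = W_Bond/(10·Wi) + 1/√F80
  = 4.6370/(10·9.2) + 1/√11081 = 0.050402 + 0.009500 = 0.059901
P80 = (1/0.059901)² = 16.6941² = 278.69 µm

P80 = 278.7 µm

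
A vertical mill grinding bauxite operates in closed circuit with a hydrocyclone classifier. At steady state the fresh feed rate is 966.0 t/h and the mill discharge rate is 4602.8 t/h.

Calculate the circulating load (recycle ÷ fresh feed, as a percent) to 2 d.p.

M = F + R at steady state, so:
R = M − F = 4602.8 − 966.0 = 3636.8 t/h
CL = 100·R/F = 100·3636.8/966.0 = 376.48 %

CL = 376.48 %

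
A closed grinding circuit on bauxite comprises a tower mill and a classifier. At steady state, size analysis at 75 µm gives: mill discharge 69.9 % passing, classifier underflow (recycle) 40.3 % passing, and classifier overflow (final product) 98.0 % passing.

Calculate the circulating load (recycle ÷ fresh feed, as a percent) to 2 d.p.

Mass balance on the −75 µm fraction:
(1+r)d = ru + o → r = (o−d)/(d−u)
r = (98.0 − 69.9)/(69.9 − 40.3) = 28.1/29.6 = 0.9493
CL = 100·r = 94.93 %

CL = 94.93 %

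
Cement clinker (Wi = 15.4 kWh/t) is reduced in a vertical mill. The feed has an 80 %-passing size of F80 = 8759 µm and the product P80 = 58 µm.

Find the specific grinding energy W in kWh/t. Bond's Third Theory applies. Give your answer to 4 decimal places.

W = 10·Wi·(P80^(-½) − F80^(-½))
1/√58 = 0.131306;  1/√8759 = 0.010685
W = 10·15.4·(0.131306 − 0.010685) = 18.5757 kWh/t

W = 18.5757 kWh/t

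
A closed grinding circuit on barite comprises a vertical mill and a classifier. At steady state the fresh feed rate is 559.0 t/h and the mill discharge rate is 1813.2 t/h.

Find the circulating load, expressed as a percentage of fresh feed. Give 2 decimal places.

CL = 224.36 %

Mill node: discharge = fresh + recycle.
R = M − F = 1813.2 − 559.0 = 1254.2 t/h
CL = 100·R/F = 100·1254.2/559.0 = 224.36 %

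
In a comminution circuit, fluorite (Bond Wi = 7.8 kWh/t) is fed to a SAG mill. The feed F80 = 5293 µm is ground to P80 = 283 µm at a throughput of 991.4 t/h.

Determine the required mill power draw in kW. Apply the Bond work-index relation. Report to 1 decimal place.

W = 10 Wi (P80^-0.5 − F80^-0.5)
W = 10·7.8·(1/√283 − 1/√5293) = 10·7.8·(0.045699) = 3.5645 kWh/t
Mill draw = 3.5645 × 991.4 = 3533.8 kW

P = 3533.8 kW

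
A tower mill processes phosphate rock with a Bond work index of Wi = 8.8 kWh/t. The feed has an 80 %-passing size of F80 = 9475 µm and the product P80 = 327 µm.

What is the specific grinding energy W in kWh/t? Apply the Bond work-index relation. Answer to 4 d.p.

W = 10·Wi·[P80^(−½) − F80^(−½)]
1/√327 = 0.055300;  1/√9475 = 0.010273
W = 10·8.8·(0.055300 − 0.010273) = 3.9624 kWh/t

W = 3.9624 kWh/t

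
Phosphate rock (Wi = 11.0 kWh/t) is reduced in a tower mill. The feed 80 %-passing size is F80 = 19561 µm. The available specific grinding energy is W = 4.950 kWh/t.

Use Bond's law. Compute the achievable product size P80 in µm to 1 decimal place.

P80 = 367.7 µm

W = 10·Wi·[P80^(−½) − F80^(−½)]
P80^(−½) = W/(10 Wi) + F80^(−½)
  = 4.9500/(10·11.0) + 1/√19561 = 0.045000 + 0.007150 = 0.052150
P80 = (1/0.052150)² = 19.1755² = 367.70 µm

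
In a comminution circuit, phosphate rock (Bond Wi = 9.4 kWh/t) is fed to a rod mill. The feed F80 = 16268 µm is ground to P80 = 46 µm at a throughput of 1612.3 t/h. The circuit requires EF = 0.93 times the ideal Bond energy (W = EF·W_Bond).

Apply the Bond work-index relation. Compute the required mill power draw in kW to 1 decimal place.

W = 10 Wi / √P80 − 10 Wi / √F80
W = 10·9.4·(1/√46 − 1/√16268) = 10·9.4·(0.139602) = 13.1226 kWh/t
W_actual = 0.93 × 13.1226 = 12.2040 kWh/t
P = W·T = 12.2040·1612.3 = 19676.5 kW

P = 19676.5 kW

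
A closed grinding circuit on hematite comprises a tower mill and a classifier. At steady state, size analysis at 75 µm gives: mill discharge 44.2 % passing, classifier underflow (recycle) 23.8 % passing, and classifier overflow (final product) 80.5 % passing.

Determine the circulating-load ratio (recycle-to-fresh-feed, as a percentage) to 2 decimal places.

CL = 177.94 %

Mass balance on the −75 µm fraction:
(1+r)d = ru + o → r = (o−d)/(d−u)
r = (80.5 − 44.2)/(44.2 − 23.8) = 36.3/20.4 = 1.7794
CL = 100·r = 177.94 %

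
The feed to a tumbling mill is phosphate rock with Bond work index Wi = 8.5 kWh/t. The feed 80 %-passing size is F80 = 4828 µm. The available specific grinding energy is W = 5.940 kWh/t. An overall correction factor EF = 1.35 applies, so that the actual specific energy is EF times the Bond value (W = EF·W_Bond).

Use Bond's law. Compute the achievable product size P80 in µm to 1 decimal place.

P80 = 228.5 µm

W = 10 Wi (P80^-0.5 − F80^-0.5)
W_Bond = W / EF = 5.940 / 1.35 = 4.4000 kWh/t
⇒ 1/√P80 = W_Bond/(10·Wi) + 1/√F80
  = 4.4000/(10·8.5) + 1/√4828 = 0.051765 + 0.014392 = 0.066157
P80 = (1/0.066157)² = 15.1157² = 228.48 µm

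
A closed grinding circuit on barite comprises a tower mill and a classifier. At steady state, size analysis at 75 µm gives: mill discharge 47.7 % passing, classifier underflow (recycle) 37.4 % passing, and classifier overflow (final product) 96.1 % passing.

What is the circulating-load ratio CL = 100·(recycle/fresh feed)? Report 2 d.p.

Mass balance on the −75 µm fraction:
(1+r)d = ru + o → r = (o−d)/(d−u)
r = (96.1 − 47.7)/(47.7 − 37.4) = 48.4/10.3 = 4.6990
CL = 100·r = 469.90 %

CL = 469.90 %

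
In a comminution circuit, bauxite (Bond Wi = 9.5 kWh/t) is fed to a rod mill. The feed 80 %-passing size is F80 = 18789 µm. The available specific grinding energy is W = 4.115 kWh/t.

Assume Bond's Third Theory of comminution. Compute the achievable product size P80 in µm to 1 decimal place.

P80 = 390.4 µm

W = 10 Wi / √P80 − 10 Wi / √F80
⇒ 1/√P80 = W/(10·Wi) + 1/√F80
  = 4.1150/(10·9.5) + 1/√18789 = 0.043316 + 0.007295 = 0.050611
P80 = (1/0.050611)² = 19.7585² = 390.40 µm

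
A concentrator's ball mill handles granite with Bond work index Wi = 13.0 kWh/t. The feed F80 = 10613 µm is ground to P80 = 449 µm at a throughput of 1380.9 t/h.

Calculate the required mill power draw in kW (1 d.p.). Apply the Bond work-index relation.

W = 10·Wi·[P80^(−½) − F80^(−½)]
W = 10·13.0·(1/√449 − 1/√10613) = 10·13.0·(0.037486) = 4.8732 kWh/t
Power = W × throughput = 4.8732 kWh/t × 1380.9 t/h = 6729.4 kW

P = 6729.4 kW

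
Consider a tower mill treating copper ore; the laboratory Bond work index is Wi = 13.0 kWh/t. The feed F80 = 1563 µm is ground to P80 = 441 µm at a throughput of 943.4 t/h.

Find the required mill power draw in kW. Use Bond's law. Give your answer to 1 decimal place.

W = 10·Wi·[P80^(−½) − F80^(−½)]
W = 10·13.0·(1/√441 − 1/√1563) = 10·13.0·(0.022325) = 2.9022 kWh/t
Mill draw = 2.9022 × 943.4 = 2738.0 kW

P = 2738.0 kW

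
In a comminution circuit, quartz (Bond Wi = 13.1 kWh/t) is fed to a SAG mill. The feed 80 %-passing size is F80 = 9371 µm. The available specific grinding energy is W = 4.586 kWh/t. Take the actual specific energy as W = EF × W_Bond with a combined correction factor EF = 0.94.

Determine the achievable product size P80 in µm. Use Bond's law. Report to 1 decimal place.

P80 = 441.9 µm

W = 10 Wi / √P80 − 10 Wi / √F80
W_Bond = W / EF = 4.586 / 0.94 = 4.8787 kWh/t
P80^(−½) = W_Bond/(10 Wi) + F80^(−½)
  = 4.8787/(10·13.1) + 1/√9371 = 0.037242 + 0.010330 = 0.047572
P80 = (1/0.047572)² = 21.0206² = 441.87 µm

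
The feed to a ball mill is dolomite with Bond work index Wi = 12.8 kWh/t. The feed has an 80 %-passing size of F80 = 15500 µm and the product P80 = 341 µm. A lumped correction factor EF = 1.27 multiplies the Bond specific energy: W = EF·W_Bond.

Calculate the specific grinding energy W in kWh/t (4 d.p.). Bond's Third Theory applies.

W = 7.4974 kWh/t

Bond: W = 10·Wi·(1/√P80 − 1/√F80)
1/√341 = 0.054153;  1/√15500 = 0.008032
W = 10·12.8·(0.054153 − 0.008032) = 5.9035 kWh/t
Corrected W = EF·W_Bond = 1.27·5.9035 = 7.4974 kWh/t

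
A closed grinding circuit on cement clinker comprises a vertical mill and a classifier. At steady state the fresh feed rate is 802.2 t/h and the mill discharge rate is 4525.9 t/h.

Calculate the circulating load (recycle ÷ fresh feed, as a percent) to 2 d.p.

CL = 464.19 %

M = F + R at steady state, so:
R = M − F = 4525.9 − 802.2 = 3723.7 t/h
CL = 100·R/F = 100·3723.7/802.2 = 464.19 %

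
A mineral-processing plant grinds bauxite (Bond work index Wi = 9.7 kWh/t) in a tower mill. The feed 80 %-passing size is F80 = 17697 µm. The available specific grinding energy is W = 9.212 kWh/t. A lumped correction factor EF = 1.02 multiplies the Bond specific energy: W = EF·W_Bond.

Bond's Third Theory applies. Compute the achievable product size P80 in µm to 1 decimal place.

P80 = 98.8 µm

W = 10 Wi (P80^-0.5 − F80^-0.5)
W_Bond = W / EF = 9.212 / 1.02 = 9.0314 kWh/t
⇒ 1/√P80 = W_Bond/(10 Wi) + 1/√F80
  = 9.0314/(10·9.7) + 1/√17697 = 0.093107 + 0.007517 = 0.100624
P80 = (1/0.100624)² = 9.9380² = 98.76 µm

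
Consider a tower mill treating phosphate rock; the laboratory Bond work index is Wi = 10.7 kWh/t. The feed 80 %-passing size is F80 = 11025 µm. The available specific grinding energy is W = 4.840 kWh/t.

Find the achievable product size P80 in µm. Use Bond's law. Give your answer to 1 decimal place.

P80 = 333.5 µm

W = 10·Wi·(P80^(-½) − F80^(-½))
P80^(−½) = W/(10 Wi) + F80^(−½)
  = 4.8400/(10·10.7) + 1/√11025 = 0.045234 + 0.009524 = 0.054757
P80 = (1/0.054757)² = 18.2624² = 333.51 µm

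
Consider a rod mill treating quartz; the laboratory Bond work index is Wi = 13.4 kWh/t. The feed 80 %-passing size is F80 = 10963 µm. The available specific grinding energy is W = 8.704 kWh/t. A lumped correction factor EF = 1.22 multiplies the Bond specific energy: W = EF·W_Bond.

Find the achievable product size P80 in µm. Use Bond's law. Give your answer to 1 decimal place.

Bond: W = 10·Wi·(1/√P80 − 1/√F80)
W_Bond = W / EF = 8.704 / 1.22 = 7.1344 kWh/t
1/√P80 = 1/√F80 + W_Bond/(10·Wi)
  = 7.1344/(10·13.4) + 1/√10963 = 0.053242 + 0.009551 = 0.062793
P80 = (1/0.062793)² = 15.9254² = 253.62 µm

P80 = 253.6 µm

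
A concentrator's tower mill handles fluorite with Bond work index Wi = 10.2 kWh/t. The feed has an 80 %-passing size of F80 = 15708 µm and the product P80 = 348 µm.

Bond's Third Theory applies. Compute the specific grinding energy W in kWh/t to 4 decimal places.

W = 4.6539 kWh/t

W = 10·Wi·(P80^(-½) − F80^(-½))
1/√348 = 0.053606;  1/√15708 = 0.007979
W = 10·10.2·(0.053606 − 0.007979) = 4.6539 kWh/t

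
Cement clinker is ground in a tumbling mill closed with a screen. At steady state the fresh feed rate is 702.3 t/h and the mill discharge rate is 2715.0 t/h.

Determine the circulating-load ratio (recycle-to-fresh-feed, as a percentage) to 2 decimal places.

CL = 286.59 %

Mill node: discharge = fresh + recycle.
R = M − F = 2715.0 − 702.3 = 2012.7 t/h
CL = 100·R/F = 100·2012.7/702.3 = 286.59 %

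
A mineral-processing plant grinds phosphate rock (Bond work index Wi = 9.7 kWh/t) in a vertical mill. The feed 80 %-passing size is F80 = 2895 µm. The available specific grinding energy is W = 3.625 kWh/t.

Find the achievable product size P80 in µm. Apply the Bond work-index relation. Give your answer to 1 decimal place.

P80 = 319.4 µm

W_Bond = 10·Wi·(1/√P₈₀ − 1/√F₈₀)
1/√P80 = 1/√F80 + W/(10·Wi)
  = 3.6250/(10·9.7) + 1/√2895 = 0.037371 + 0.018586 = 0.055957
P80 = (1/0.055957)² = 17.8710² = 319.37 µm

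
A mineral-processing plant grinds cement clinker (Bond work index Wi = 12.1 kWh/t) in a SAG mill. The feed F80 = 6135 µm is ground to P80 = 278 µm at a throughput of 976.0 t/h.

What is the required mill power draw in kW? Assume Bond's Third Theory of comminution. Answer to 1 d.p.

P = 5575.2 kW

W = 10 Wi (P80^-0.5 − F80^-0.5)
W = 10·12.1·(1/√278 − 1/√6135) = 10·12.1·(0.047209) = 5.7123 kWh/t
P = W·T = 5.7123·976.0 = 5575.2 kW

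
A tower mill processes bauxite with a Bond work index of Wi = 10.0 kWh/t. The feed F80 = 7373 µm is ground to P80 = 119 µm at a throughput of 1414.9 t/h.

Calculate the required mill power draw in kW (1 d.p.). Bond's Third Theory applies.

W = 10·Wi·(P80^(-½) − F80^(-½))
W = 10·10.0·(1/√119 − 1/√7373) = 10·10.0·(0.080024) = 8.0024 kWh/t
P_mill = W·ṁ = 8.0024·1414.9 = 11322.6 kW

P = 11322.6 kW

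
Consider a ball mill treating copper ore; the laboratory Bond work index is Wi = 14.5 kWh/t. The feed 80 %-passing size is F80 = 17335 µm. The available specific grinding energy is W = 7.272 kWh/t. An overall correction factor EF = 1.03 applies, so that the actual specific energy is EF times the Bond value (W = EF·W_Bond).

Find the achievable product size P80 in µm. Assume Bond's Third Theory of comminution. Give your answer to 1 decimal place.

W = 10·Wi·(P80^(-½) − F80^(-½))
W_Bond = W / EF = 7.272 / 1.03 = 7.0602 kWh/t
P80^-0.5 = F80^-0.5 + W_Bond/(10 Wi)
  = 7.0602/(10·14.5) + 1/√17335 = 0.048691 + 0.007595 = 0.056286
P80 = (1/0.056286)² = 17.7664² = 315.64 µm

P80 = 315.6 µm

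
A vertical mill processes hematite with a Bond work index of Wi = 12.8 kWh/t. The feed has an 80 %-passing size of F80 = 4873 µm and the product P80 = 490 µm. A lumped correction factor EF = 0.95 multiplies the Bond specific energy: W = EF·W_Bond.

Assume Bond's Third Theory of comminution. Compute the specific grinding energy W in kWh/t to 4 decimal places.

W = 3.7514 kWh/t

W_Bond = 10·Wi·(1/√P₈₀ − 1/√F₈₀)
1/√490 = 0.045175;  1/√4873 = 0.014325
W = 10·12.8·(0.045175 − 0.014325) = 3.9488 kWh/t
Apply correction: 3.9488 × 0.95 = 3.7514 kWh/t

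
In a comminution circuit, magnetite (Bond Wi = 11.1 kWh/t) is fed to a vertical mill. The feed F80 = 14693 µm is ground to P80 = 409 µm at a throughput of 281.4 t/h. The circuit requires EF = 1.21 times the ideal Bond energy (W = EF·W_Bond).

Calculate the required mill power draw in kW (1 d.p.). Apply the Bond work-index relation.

W = 10·Wi·(P80^(-½) − F80^(-½))
W = 10·11.1·(1/√409 − 1/√14693) = 10·11.1·(0.041197) = 4.5729 kWh/t
Corrected W = EF·W_Bond = 1.21·4.5729 = 5.5332 kWh/t
P = W·T = 5.5332·281.4 = 1557.0 kW

P = 1557.0 kW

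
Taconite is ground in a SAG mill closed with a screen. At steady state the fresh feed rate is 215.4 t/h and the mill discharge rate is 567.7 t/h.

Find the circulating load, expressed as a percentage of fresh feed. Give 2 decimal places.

Discharge = new feed + return, hence
R = M − F = 567.7 − 215.4 = 352.3 t/h
CL = 100·R/F = 100·352.3/215.4 = 163.56 %

CL = 163.56 %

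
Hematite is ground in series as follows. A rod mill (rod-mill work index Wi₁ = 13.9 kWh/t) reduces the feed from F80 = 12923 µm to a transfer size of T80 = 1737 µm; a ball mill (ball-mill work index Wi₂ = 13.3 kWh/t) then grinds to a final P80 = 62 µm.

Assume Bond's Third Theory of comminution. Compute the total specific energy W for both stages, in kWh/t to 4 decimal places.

W = 15.8122 kWh/t

Bond: W = 10·Wi·(1/√P80 − 1/√F80)
Stage 1 (12923→1737 µm, Wi₁=13.9): W₁ = 10·13.9·(0.023994 − 0.008797) = 2.1124 kWh/t
Stage 2 (1737→62 µm, Wi₂=13.3): W₂ = 10·13.3·(0.127000 − 0.023994) = 13.6998 kWh/t
W = W₁ + W₂ = 2.1124 + 13.6998 = 15.8122 kWh/t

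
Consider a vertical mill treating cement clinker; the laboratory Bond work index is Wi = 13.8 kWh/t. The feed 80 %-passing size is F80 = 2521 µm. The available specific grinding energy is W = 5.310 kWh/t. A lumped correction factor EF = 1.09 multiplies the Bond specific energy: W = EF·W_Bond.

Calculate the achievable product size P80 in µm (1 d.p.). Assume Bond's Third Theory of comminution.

W_Bond = 10·Wi·(1/√P₈₀ − 1/√F₈₀)
W_Bond = W / EF = 5.310 / 1.09 = 4.8716 kWh/t
⇒ 1/√P80 = W_Bond/(10·Wi) + 1/√F80
  = 4.8716/(10·13.8) + 1/√2521 = 0.035301 + 0.019917 = 0.055218
P80 = (1/0.055218)² = 18.1101² = 327.98 µm

P80 = 328.0 µm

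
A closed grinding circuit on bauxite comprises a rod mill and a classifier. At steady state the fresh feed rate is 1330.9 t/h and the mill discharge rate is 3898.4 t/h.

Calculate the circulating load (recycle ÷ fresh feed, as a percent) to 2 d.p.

CL = 192.91 %

M = F + R at steady state, so:
R = M − F = 3898.4 − 1330.9 = 2567.5 t/h
CL = 100·R/F = 100·2567.5/1330.9 = 192.91 %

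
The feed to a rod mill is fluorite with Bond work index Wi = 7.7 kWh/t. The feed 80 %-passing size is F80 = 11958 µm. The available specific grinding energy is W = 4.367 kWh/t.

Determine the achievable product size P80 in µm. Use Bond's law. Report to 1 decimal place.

W_Bond = 10·Wi·(1/√P₈₀ − 1/√F₈₀)
⇒ 1/√P80 = W/(10·Wi) + 1/√F80
  = 4.3670/(10·7.7) + 1/√11958 = 0.056714 + 0.009145 = 0.065859
P80 = (1/0.065859)² = 15.1840² = 230.55 µm

P80 = 230.6 µm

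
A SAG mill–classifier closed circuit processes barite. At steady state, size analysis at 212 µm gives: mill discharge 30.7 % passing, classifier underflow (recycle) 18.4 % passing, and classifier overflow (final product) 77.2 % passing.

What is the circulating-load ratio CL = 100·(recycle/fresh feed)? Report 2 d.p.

CL = 378.05 %

Let r = R/F. Size balance at 212 µm:
r = (o − d)/(d − u)
r = (77.2 − 30.7)/(30.7 − 18.4) = 46.5/12.3 = 3.7805
CL = 100·r = 378.05 %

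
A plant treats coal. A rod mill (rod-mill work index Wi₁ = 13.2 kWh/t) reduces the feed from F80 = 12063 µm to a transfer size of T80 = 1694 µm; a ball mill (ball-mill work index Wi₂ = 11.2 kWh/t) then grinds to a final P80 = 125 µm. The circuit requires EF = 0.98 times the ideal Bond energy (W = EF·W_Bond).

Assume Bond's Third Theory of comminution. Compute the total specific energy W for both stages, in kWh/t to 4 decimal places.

W = 9.1156 kWh/t

W = 10 Wi (P80^-0.5 − F80^-0.5)
Stage 1 (12063→1694 µm, Wi₁=13.2): W₁ = 10·13.2·(0.024296 − 0.009105) = 2.0053 kWh/t
Stage 2 (1694→125 µm, Wi₂=11.2): W₂ = 10·11.2·(0.089443 − 0.024296) = 7.2964 kWh/t
W = W₁ + W₂ = 2.0053 + 7.2964 = 9.3017 kWh/t
Apply correction: 9.3017 × 0.98 = 9.1156 kWh/t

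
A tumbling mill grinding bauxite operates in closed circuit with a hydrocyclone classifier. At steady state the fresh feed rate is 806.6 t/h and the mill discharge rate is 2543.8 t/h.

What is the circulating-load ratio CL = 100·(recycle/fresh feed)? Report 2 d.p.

CL = 215.37 %

M = F + R at steady state, so:
R = M − F = 2543.8 − 806.6 = 1737.2 t/h
CL = 100·R/F = 100·1737.2/806.6 = 215.37 %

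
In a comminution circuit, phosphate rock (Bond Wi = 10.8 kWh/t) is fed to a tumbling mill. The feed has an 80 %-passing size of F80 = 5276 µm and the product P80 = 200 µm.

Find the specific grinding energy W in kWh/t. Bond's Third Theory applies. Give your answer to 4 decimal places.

W = 6.1499 kWh/t

W_Bond = 10·Wi·(1/√P₈₀ − 1/√F₈₀)
1/√200 = 0.070711;  1/√5276 = 0.013767
W = 10·10.8·(0.070711 − 0.013767) = 6.1499 kWh/t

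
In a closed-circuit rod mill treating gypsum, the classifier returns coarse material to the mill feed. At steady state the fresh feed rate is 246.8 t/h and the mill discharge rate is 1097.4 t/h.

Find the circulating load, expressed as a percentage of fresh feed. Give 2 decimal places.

M = F + R at steady state, so:
R = M − F = 1097.4 − 246.8 = 850.6 t/h
CL = 100·R/F = 100·850.6/246.8 = 344.65 %

CL = 344.65 %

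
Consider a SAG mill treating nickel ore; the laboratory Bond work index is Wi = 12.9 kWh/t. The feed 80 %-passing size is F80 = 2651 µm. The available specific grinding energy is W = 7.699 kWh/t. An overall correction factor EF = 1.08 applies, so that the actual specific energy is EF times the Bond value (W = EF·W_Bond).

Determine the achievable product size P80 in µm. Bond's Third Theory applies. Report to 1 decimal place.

W_Bond = 10·Wi·(1/√P₈₀ − 1/√F₈₀)
W_Bond = W / EF = 7.699 / 1.08 = 7.1287 kWh/t
1/√P80 = 1/√F80 + W_Bond/(10·Wi)
  = 7.1287/(10·12.9) + 1/√2651 = 0.055261 + 0.019422 = 0.074683
P80 = (1/0.074683)² = 13.3899² = 179.29 µm

P80 = 179.3 µm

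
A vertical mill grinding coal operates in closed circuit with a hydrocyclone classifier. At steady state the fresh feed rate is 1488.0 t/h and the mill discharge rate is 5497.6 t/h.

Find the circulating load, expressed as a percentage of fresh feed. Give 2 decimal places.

CL = 269.46 %

Steady state: M = F + R.
R = M − F = 5497.6 − 1488.0 = 4009.6 t/h
CL = 100·R/F = 100·4009.6/1488.0 = 269.46 %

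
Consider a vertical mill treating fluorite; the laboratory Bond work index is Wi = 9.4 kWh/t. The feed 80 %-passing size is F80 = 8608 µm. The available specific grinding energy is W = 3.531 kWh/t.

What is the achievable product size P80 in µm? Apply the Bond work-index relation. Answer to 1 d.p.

P80 = 427.9 µm

W = 10 Wi (1/√P80 − 1/√F80)  [Bond]
1/√P80 = 1/√F80 + W/(10·Wi)
  = 3.5310/(10·9.4) + 1/√8608 = 0.037564 + 0.010778 = 0.048342
P80 = (1/0.048342)² = 20.6859² = 427.91 µm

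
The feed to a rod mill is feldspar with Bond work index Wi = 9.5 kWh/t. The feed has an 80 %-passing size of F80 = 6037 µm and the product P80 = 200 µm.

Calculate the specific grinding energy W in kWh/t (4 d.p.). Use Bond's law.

Bond:  W = 10 Wi (1/√P − 1/√F)
1/√200 = 0.070711;  1/√6037 = 0.012870
W = 10·9.5·(0.070711 − 0.012870) = 5.4948 kWh/t

W = 5.4948 kWh/t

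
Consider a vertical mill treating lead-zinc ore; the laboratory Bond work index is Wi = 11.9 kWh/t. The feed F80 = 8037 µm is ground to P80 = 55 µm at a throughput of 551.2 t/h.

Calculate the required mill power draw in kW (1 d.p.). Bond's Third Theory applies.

P = 8112.9 kW

W = 10 Wi / √P80 − 10 Wi / √F80
W = 10·11.9·(1/√55 − 1/√8037) = 10·11.9·(0.123685) = 14.7186 kWh/t
Mill draw = 14.7186 × 551.2 = 8112.9 kW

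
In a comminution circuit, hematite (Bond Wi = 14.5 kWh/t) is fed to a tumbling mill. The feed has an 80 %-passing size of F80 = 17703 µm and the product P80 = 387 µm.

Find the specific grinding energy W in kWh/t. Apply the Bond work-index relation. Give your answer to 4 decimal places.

W = 6.2810 kWh/t

W = 10 Wi (1/√P80 − 1/√F80)  [Bond]
1/√387 = 0.050833;  1/√17703 = 0.007516
W = 10·14.5·(0.050833 − 0.007516) = 6.2810 kWh/t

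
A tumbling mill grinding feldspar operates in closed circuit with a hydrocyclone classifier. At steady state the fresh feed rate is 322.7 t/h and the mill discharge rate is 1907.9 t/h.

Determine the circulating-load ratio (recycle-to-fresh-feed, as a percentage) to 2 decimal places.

CL = 491.23 %

Steady state: M = F + R.
R = M − F = 1907.9 − 322.7 = 1585.2 t/h
CL = 100·R/F = 100·1585.2/322.7 = 491.23 %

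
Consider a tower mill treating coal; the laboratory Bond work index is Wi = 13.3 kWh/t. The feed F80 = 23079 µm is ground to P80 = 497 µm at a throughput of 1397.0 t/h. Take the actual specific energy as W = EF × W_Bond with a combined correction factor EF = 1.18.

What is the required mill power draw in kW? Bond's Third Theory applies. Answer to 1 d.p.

W = 10 Wi / √P80 − 10 Wi / √F80
W = 10·13.3·(1/√497 − 1/√23079) = 10·13.3·(0.038274) = 5.0904 kWh/t
Apply correction: 5.0904 × 1.18 = 6.0067 kWh/t
Mill draw = 6.0067 × 1397.0 = 8391.3 kW

P = 8391.3 kW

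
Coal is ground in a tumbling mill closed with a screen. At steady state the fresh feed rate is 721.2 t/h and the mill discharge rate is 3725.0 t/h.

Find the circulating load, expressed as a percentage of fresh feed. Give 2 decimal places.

CL = 416.50 %

Mill node: discharge = fresh + recycle.
R = M − F = 3725.0 − 721.2 = 3003.8 t/h
CL = 100·R/F = 100·3003.8/721.2 = 416.50 %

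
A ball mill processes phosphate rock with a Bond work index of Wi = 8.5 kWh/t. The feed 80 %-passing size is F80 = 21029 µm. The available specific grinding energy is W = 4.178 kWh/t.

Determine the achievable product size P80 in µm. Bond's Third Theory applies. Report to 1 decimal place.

P80 = 318.3 µm

Bond: W = 10·Wi·(1/√P80 − 1/√F80)
⇒ 1/√P80 = W/(10 Wi) + 1/√F80
  = 4.1780/(10·8.5) + 1/√21029 = 0.049153 + 0.006896 = 0.056049
P80 = (1/0.056049)² = 17.8416² = 318.32 µm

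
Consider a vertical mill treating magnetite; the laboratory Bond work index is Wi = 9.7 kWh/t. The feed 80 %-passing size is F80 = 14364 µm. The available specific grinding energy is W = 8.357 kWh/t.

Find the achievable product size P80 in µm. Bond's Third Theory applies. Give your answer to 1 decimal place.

W = 10 Wi (1/√P80 − 1/√F80)  [Bond]
⇒ 1/√P80 = W/(10·Wi) + 1/√F80
  = 8.3570/(10·9.7) + 1/√14364 = 0.086155 + 0.008344 = 0.094498
P80 = (1/0.094498)² = 10.5822² = 111.98 µm

P80 = 112.0 µm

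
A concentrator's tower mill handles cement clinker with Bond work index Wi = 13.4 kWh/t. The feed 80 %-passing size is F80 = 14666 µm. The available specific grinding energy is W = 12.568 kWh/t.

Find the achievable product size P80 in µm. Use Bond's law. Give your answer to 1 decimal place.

W = 10·Wi·[P80^(−½) − F80^(−½)]
P80^(−½) = W/(10 Wi) + F80^(−½)
  = 12.5680/(10·13.4) + 1/√14666 = 0.093791 + 0.008257 = 0.102048
P80 = (1/0.102048)² = 9.7993² = 96.03 µm

P80 = 96.0 µm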